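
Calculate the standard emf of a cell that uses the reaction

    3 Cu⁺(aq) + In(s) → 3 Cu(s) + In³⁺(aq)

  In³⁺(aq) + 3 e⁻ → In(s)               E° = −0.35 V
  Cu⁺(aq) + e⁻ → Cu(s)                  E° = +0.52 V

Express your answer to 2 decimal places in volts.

In the reaction as written, Cu⁺(aq) is reduced (cathode) and In³⁺(aq) is produced by oxidation at the anode.
E°cell = E°(cathode) − E°(anode) = +0.52 − (−0.35) = +0.87 V.

+0.87 V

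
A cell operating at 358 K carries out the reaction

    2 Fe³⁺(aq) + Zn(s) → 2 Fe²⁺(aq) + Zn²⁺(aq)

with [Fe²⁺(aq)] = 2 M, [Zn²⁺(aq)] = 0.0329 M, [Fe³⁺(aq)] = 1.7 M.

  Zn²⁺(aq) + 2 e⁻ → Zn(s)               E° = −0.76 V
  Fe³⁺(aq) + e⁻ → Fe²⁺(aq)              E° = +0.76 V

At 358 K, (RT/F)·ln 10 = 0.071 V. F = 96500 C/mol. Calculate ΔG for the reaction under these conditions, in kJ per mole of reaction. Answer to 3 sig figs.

E°cell = +0.76 − (−0.76) = +1.52 V; the balanced reaction transfers n = 2 electrons.
The reaction quotient is ([Fe²⁺(aq)]^2·[Zn²⁺(aq)]) / [Fe³⁺(aq)]^2 = 0.0455; by Nernst, E = +1.52 − (0.071/2)(−1.342) = +1.5676 V.
Then ΔG = −nFE = −2 × 96500 × +1.5676 J/mol = −303 kJ/mol.

−303 kJ/mol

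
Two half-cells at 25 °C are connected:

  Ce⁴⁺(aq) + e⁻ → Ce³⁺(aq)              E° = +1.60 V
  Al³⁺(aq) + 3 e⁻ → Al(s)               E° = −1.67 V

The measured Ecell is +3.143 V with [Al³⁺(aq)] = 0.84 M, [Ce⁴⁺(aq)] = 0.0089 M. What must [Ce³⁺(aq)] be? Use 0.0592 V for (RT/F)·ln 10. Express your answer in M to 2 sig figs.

1.3 M

Ce⁴⁺/Ce³⁺ is the cathode (higher E°); E°cell = +1.60 − (−1.67) = +3.27 V with n = 3.
From the Nernst equation, log Q = n(E° − E)/0.0592 = 3·(+3.27 − (+3.143))/0.0592 = 6.436.
For 3 Ce⁴⁺(aq) + Al(s) → 3 Ce³⁺(aq) + Al³⁺(aq), the reaction quotient is Q = ([Ce³⁺(aq)]^3·[Al³⁺(aq)]) / [Ce⁴⁺(aq)]^3.
Substituting the known concentrations and solving, log [Ce³⁺(aq)] = 0.120 and [Ce³⁺(aq)] = 1.3 M.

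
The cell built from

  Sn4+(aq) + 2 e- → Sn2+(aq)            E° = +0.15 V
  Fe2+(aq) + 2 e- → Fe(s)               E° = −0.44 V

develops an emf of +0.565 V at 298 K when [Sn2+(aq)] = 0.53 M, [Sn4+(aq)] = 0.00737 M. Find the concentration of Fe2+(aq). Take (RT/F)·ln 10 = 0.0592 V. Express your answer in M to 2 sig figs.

Sn⁴⁺/Sn²⁺ is the cathode (higher E°); E°cell = +0.15 − (−0.44) = +0.59 V with n = 2.
From the Nernst equation, log Q = n(E° − E)/0.0592 = 2·(+0.59 − (+0.565))/0.0592 = 0.845.
Balancing electrons gives Sn4+(aq) + Fe(s) → Sn2+(aq) + Fe2+(aq); thus Q = ([Sn2+(aq)]·[Fe2+(aq)]) / [Sn4+(aq)].
Solving for the unknown gives log [Fe2+(aq)] = −1.012, so [Fe2+(aq)] ≈ 0.097 M.

0.097 M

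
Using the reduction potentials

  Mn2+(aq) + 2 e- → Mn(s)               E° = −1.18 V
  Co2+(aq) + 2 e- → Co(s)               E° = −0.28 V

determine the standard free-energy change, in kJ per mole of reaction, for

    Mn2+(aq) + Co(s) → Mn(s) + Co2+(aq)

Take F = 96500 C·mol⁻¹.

+174 kJ/mol

In the reaction as written Mn2+(aq) is reduced, so the Mn²⁺/Mn couple is the cathode and Co²⁺/Co is the anode.
E°cell = −1.18 − (−0.28) = −0.90 V; balancing electrons gives n = 2.
ΔG° = −nFE°cell = −(2)(96500)(−0.90) J/mol = +174 kJ/mol.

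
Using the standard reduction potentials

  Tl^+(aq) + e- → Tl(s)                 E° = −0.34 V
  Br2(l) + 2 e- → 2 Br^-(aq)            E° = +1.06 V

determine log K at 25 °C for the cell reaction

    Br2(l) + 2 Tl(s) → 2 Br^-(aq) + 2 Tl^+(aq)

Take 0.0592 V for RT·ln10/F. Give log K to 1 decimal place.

The Br₂/Br⁻ couple is reduced (cathode); E°cell = +1.06 − (−0.34) = +1.40 V with n = 2.
At equilibrium E = 0, so log K = nE°cell / 0.0592 = (2)(+1.40) / 0.0592 = 47.3.

log K = 47.3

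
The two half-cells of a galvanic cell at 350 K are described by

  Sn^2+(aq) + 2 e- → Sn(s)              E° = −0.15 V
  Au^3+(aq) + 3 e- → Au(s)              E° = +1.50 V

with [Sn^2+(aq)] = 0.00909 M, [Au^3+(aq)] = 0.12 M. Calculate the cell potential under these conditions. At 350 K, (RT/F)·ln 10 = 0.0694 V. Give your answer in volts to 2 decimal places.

+1.70 V

Since E°(Au³⁺/Au) > E°(Sn²⁺/Sn), Au³⁺/Au serves as the cathode.
E°cell = +1.50 − (−0.15) = +1.65 V, with n = 6 electrons transferred.
The balanced reaction is 2 Au^3+(aq) + 3 Sn(s) → 2 Au(s) + 3 Sn^2+(aq), so Q = [Sn^2+(aq)]^3 / [Au^3+(aq)]^2 = 5.22×10^−5 and log Q = −4.283.
Applying E = E° − (RT ln10/nF)·log Q gives +1.65 − (0.0694/6)(−4.283) = +1.70 V.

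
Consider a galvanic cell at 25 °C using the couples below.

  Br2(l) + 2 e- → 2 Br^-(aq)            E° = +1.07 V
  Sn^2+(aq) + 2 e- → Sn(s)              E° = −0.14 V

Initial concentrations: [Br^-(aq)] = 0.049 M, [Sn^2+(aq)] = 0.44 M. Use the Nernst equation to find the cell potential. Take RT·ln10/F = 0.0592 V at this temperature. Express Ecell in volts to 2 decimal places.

+1.30 V

Br₂/Br⁻ is reduced (cathode, E° = +1.07 V) and Sn²⁺/Sn is oxidized (anode).
E°cell = E°cat − E°an = +1.07 − (−0.14) = +1.21 V; n = 2.
Balancing gives Br2(l) + Sn(s) → 2 Br^-(aq) + Sn^2+(aq); hence Q = [Br^-(aq)]^2·[Sn^2+(aq)] = 0.00106 (log Q = −2.976).
E = E° − (0.0592/n)·log Q = +1.21 − (0.0592/2)(−2.976) = +1.30 V.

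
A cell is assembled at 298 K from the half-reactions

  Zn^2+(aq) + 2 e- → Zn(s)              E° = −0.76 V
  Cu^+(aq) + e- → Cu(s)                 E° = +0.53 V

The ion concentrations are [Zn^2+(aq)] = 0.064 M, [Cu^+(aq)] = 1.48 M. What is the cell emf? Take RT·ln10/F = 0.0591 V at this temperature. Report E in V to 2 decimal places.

Since E°(Cu⁺/Cu) > E°(Zn²⁺/Zn), Cu⁺/Cu serves as the cathode.
The standard potential is +0.53 − (−0.76) = +1.29 V and the balanced reaction transfers n = 2 electrons.
The balanced reaction is 2 Cu^+(aq) + Zn(s) → 2 Cu(s) + Zn^2+(aq), so Q = [Zn^2+(aq)] / [Cu^+(aq)]^2 = 0.0292 and log Q = −1.534.
Applying E = E° − (RT ln10/nF)·log Q gives +1.29 − (0.0591/2)(−1.534) = +1.34 V.

+1.34 V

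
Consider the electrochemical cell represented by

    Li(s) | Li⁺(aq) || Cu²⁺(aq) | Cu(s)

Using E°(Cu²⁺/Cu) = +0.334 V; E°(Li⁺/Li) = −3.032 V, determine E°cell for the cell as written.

+3.366 V

By convention the left-hand electrode in cell notation is the anode (oxidation) and the right-hand electrode is the cathode (reduction).
E°cell = E°(right) − E°(left) = +0.334 − (−3.032) = +3.366 V.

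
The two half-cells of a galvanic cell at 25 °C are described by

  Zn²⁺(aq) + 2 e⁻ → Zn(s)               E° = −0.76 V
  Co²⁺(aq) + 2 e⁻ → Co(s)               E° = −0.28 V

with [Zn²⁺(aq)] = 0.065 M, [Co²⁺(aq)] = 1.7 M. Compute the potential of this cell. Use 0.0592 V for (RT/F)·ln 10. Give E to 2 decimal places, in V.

Co²⁺/Co is reduced (cathode, E° = −0.28 V) and Zn²⁺/Zn is oxidized (anode).
E°cell = E°cat − E°an = −0.28 − (−0.76) = +0.48 V; n = 2.
For the overall reaction Co²⁺(aq) + Zn(s) → Co(s) + Zn²⁺(aq), Q = [Zn²⁺(aq)] / [Co²⁺(aq)] = 0.0382, giving log Q = −1.418.
E = E° − (0.0592/n)·log Q = +0.48 − (0.0592/2)(−1.418) = +0.52 V.

+0.52 V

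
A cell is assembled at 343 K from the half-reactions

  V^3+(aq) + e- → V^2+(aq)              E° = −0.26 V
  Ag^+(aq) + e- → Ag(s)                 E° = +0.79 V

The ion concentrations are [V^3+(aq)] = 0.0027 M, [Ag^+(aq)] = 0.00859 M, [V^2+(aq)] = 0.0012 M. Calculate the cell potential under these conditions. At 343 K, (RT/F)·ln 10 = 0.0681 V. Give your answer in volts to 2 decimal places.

+0.89 V

Since E°(Ag⁺/Ag) > E°(V³⁺/V²⁺), Ag⁺/Ag serves as the cathode.
The standard potential is +0.79 − (−0.26) = +1.05 V and the balanced reaction transfers n = 1 electron.
For the overall reaction Ag^+(aq) + V^2+(aq) → Ag(s) + V^3+(aq), Q = [V^3+(aq)] / ([Ag^+(aq)]·[V^2+(aq)]) = 262, giving log Q = 2.418.
Applying E = E° − (RT ln10/nF)·log Q gives +1.05 − (0.0681/1)(2.418) = +0.89 V.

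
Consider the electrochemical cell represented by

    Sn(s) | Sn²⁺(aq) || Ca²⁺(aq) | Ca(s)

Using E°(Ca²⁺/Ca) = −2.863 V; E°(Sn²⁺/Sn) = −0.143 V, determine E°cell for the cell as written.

−2.720 V

By convention the left-hand electrode in cell notation is the anode (oxidation) and the right-hand electrode is the cathode (reduction).
E°cell = E°(right) − E°(left) = −2.863 − (−0.143) = −2.720 V.
The negative sign shows that, as written, the cell would require an external voltage to drive the reaction.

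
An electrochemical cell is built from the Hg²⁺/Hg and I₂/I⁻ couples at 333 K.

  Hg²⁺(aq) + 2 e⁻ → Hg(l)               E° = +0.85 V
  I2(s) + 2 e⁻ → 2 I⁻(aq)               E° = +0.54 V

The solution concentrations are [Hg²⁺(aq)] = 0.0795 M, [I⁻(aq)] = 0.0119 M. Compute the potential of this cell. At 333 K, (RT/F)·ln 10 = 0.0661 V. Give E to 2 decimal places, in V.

The Hg²⁺/Hg couple has the more positive E°, so it is the cathode; I₂/I⁻ is the anode.
E°cell = +0.85 − (+0.54) = +0.31 V, with n = 2 electrons transferred.
Balancing gives Hg²⁺(aq) + 2 I⁻(aq) → Hg(l) + I2(s); hence Q = 1 / ([Hg²⁺(aq)]·[I⁻(aq)]^2) = 8.88×10^4 (log Q = 4.949).
Applying E = E° − (RT ln10/nF)·log Q gives +0.31 − (0.0661/2)(4.949) = +0.15 V.

+0.15 V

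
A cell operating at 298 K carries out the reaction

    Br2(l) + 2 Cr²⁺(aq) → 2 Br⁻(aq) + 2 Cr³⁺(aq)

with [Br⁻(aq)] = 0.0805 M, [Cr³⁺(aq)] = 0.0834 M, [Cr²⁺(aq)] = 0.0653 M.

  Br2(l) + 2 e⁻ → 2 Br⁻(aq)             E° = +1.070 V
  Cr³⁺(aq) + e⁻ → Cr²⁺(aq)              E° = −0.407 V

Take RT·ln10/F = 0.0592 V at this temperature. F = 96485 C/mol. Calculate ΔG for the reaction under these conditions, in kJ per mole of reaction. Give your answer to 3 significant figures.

−296 kJ/mol

E°cell = +1.070 − (−0.407) = +1.477 V; the balanced reaction transfers n = 2 electrons.
The reaction quotient is ([Br⁻(aq)]^2·[Cr³⁺(aq)]^2) / [Cr²⁺(aq)]^2 = 0.0106; by Nernst, E = +1.477 − (0.0592/2)(−1.976) = +1.5355 V.
ΔG = −nFE = −(2)(96485)(+1.5355) J/mol = −296 kJ/mol.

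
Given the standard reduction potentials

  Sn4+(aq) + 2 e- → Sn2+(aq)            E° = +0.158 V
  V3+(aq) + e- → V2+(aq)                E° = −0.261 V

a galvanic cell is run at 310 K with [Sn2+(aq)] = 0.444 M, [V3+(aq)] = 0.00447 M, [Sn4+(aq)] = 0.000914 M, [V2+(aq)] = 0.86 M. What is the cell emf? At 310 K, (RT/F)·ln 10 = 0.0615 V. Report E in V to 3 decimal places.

The Sn⁴⁺/Sn²⁺ couple has the more positive E°, so it is the cathode; V³⁺/V²⁺ is the anode.
E°cell = E°cat − E°an = +0.158 − (−0.261) = +0.419 V; n = 2.
The balanced reaction is Sn4+(aq) + 2 V2+(aq) → Sn2+(aq) + 2 V3+(aq), so Q = ([Sn2+(aq)]·[V3+(aq)]^2) / ([Sn4+(aq)]·[V2+(aq)]^2) = 0.0131 and log Q = −1.882.
E = E° − (0.0615/n)·log Q = +0.419 − (0.0615/2)(−1.882) = +0.477 V.

+0.477 V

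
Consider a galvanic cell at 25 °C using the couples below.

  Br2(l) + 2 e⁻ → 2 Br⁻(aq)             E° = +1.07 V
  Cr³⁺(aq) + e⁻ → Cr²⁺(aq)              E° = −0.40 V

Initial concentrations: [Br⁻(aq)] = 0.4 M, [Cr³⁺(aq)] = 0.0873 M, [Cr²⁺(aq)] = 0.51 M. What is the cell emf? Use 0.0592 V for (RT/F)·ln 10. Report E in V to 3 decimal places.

+1.539 V

Since E°(Br₂/Br⁻) > E°(Cr³⁺/Cr²⁺), Br₂/Br⁻ serves as the cathode.
E°cell = E°cat − E°an = +1.07 − (−0.40) = +1.47 V; n = 2.
The balanced reaction is Br2(l) + 2 Cr²⁺(aq) → 2 Br⁻(aq) + 2 Cr³⁺(aq), so Q = ([Br⁻(aq)]^2·[Cr³⁺(aq)]^2) / [Cr²⁺(aq)]^2 = 0.00469 and log Q = −2.329.
Applying E = E° − (RT ln10/nF)·log Q gives +1.47 − (0.0592/2)(−2.329) = +1.539 V.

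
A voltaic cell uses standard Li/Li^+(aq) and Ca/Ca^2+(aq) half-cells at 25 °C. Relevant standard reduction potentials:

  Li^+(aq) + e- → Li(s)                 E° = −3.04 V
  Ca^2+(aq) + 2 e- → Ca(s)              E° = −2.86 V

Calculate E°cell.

The Ca²⁺/Ca couple has the higher E°, so Ca ion is reduced (cathode) and Li is oxidized (anode).
E°cell = E°(cathode) − E°(anode) = −2.86 − (−3.04) = +0.18 V.

+0.18 V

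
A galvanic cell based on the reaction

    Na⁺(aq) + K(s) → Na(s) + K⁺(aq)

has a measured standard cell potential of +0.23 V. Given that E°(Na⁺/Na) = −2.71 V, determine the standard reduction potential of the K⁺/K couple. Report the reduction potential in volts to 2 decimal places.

−2.94 V

In the reaction as written the Na⁺/Na couple is reduced (cathode) and K⁺/K is oxidized (anode), so E°cell = E°(Na⁺/Na) − E°(K⁺/K).
E°(K⁺/K) = E°(cathode) − E°cell = −2.71 − (+0.23) = −2.94 V.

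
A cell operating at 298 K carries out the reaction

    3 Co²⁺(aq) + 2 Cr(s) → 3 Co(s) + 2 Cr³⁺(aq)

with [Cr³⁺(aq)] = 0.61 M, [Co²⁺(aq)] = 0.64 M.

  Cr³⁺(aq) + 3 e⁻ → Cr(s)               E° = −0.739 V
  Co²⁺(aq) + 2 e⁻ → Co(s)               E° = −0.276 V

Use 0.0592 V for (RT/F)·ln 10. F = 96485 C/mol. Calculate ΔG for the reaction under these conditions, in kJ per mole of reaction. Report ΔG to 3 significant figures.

−267 kJ/mol

E°cell = −0.276 − (−0.739) = +0.463 V; the balanced reaction transfers n = 6 electrons.
Q = [Cr³⁺(aq)]^2 / [Co²⁺(aq)]^3 = 1.42, so log Q = 0.152 and E = +0.463 − (0.0592/6)(0.152) = +0.4615 V.
Finally ΔG = −nFE = −(6)(96485 C/mol)(+0.4615 V) = −267 kJ/mol.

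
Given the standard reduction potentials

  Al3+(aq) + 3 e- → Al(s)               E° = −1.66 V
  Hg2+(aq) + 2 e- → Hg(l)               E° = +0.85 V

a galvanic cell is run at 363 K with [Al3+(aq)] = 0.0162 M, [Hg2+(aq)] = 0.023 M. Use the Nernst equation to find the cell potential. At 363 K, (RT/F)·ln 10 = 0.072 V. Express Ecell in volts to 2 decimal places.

Since E°(Hg²⁺/Hg) > E°(Al³⁺/Al), Hg²⁺/Hg serves as the cathode.
E°cell = +0.85 − (−1.66) = +2.51 V, with n = 6 electrons transferred.
Balancing gives 3 Hg2+(aq) + 2 Al(s) → 3 Hg(l) + 2 Al3+(aq); hence Q = [Al3+(aq)]^2 / [Hg2+(aq)]^3 = 21.6 (log Q = 1.334).
E = E° − (0.072/n)·log Q = +2.51 − (0.072/6)(1.334) = +2.49 V.

+2.49 V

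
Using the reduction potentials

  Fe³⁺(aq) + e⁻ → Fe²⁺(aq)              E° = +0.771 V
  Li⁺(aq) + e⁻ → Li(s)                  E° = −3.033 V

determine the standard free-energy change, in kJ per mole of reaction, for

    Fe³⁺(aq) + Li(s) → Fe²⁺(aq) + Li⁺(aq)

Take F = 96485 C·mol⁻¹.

In the reaction as written Fe³⁺(aq) is reduced, so the Fe³⁺/Fe²⁺ couple is the cathode and Li⁺/Li is the anode.
E°cell = +0.771 − (−3.033) = +3.804 V; balancing electrons gives n = 1.
ΔG° = −nFE°cell = −(1)(96485)(+3.804) J/mol = −367 kJ/mol.

−367 kJ/mol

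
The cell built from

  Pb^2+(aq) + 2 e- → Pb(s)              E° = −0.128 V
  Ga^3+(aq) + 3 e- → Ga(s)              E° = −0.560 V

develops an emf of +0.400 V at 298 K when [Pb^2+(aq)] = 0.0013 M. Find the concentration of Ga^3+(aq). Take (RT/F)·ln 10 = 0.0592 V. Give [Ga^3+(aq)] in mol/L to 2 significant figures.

0.0020 M

Pb²⁺/Pb is the cathode (higher E°); E°cell = −0.128 − (−0.560) = +0.432 V with n = 6.
Since E = E° − (0.0592/n)·log Q, log Q = n(E° − E)/0.0592 = 3.243.
The balanced reaction is 3 Pb^2+(aq) + 2 Ga(s) → 3 Pb(s) + 2 Ga^3+(aq), so Q = [Ga^3+(aq)]^2 / [Pb^2+(aq)]^3.
Substituting the known concentrations and solving, log [Ga^3+(aq)] = −2.708 and [Ga^3+(aq)] = 0.0020 M.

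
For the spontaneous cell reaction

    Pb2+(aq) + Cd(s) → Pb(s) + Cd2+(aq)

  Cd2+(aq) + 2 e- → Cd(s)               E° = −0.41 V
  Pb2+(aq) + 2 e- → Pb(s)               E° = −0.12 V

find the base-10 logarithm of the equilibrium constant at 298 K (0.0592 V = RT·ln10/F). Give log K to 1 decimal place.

log K = 9.8

The Pb²⁺/Pb couple is reduced (cathode); E°cell = −0.12 − (−0.41) = +0.29 V with n = 2.
At equilibrium E = 0, so log K = nE°cell / 0.0592 = (2)(+0.29) / 0.0592 = 9.8.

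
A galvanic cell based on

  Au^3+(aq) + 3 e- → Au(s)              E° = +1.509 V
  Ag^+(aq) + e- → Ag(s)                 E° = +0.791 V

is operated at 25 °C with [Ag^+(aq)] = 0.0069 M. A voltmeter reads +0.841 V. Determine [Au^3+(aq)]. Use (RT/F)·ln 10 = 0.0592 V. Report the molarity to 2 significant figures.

The Au³⁺/Au couple has the larger reduction potential, so it is the cathode: E°cell = +1.509 − (+0.791) = +0.718 V and n = 3.
From the Nernst equation, log Q = n(E° − E)/0.0592 = 3·(+0.718 − (+0.841))/0.0592 = −6.233.
Balancing electrons gives Au^3+(aq) + 3 Ag(s) → Au(s) + 3 Ag^+(aq); thus Q = [Ag^+(aq)]^3 / [Au^3+(aq)].
Solving for the unknown gives log [Au^3+(aq)] = −0.250, so [Au^3+(aq)] ≈ 0.56 M.

0.56 M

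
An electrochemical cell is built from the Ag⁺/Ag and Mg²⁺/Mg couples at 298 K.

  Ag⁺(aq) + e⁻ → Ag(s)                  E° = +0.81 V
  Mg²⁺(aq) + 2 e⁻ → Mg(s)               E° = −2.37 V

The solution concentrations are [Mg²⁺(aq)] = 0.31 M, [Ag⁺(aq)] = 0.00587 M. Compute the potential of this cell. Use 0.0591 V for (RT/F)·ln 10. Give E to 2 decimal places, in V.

+3.06 V

Since E°(Ag⁺/Ag) > E°(Mg²⁺/Mg), Ag⁺/Ag serves as the cathode.
E°cell = E°cat − E°an = +0.81 − (−2.37) = +3.18 V; n = 2.
For the overall reaction 2 Ag⁺(aq) + Mg(s) → 2 Ag(s) + Mg²⁺(aq), Q = [Mg²⁺(aq)] / [Ag⁺(aq)]^2 = 9×10^3, giving log Q = 3.954.
E = E° − (0.0591/n)·log Q = +3.18 − (0.0591/2)(3.954) = +3.06 V.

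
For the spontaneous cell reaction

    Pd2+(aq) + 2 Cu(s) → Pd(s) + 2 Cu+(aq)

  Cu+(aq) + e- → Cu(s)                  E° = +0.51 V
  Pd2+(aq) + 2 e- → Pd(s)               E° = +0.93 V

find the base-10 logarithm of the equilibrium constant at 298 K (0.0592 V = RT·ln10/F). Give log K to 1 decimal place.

log K = 14.2

The Pd²⁺/Pd couple is reduced (cathode); E°cell = +0.93 − (+0.51) = +0.42 V with n = 2.
At equilibrium E = 0, so log K = nE°cell / 0.0592 = (2)(+0.42) / 0.0592 = 14.2.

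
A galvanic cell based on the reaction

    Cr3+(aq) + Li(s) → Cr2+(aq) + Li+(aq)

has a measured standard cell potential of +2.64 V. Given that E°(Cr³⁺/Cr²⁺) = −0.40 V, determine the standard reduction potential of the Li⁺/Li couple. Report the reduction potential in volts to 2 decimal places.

In the reaction as written the Cr³⁺/Cr²⁺ couple is reduced (cathode) and Li⁺/Li is oxidized (anode), so E°cell = E°(Cr³⁺/Cr²⁺) − E°(Li⁺/Li).
E°(Li⁺/Li) = E°(cathode) − E°cell = −0.40 − (+2.64) = −3.04 V.

−3.04 V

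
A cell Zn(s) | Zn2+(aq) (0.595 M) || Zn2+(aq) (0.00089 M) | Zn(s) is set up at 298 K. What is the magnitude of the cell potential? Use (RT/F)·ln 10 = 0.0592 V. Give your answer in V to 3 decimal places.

0.084 V

For a concentration cell E°cell = 0, since both electrodes use the same couple.
The compartment with the higher Zn2+(aq) concentration (0.595 M) acts as the cathode; ions are reduced there and produced at the dilute (0.00089 M) anode.
With n = 2, Ecell = −(0.0592/2)·log([dilute]/[conc]) = −(0.0592/2)·log(0.00089/0.595) = +0.084 V.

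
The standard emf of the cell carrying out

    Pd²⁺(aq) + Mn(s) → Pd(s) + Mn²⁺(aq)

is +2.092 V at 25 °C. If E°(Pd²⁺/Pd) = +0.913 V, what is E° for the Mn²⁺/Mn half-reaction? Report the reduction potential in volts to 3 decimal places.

In the reaction as written the Pd²⁺/Pd couple is reduced (cathode) and Mn²⁺/Mn is oxidized (anode), so E°cell = E°(Pd²⁺/Pd) − E°(Mn²⁺/Mn).
E°(Mn²⁺/Mn) = E°(cathode) − E°cell = +0.913 − (+2.092) = −1.179 V.

−1.179 V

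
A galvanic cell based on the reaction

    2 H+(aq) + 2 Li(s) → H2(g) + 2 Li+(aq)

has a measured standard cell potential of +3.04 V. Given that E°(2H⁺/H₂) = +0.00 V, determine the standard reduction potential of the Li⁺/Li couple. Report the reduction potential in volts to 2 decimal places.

−3.04 V

In the reaction as written the 2H⁺/H₂ couple is reduced (cathode) and Li⁺/Li is oxidized (anode), so E°cell = E°(2H⁺/H₂) − E°(Li⁺/Li).
E°(Li⁺/Li) = E°(cathode) − E°cell = +0.00 − (+3.04) = −3.04 V.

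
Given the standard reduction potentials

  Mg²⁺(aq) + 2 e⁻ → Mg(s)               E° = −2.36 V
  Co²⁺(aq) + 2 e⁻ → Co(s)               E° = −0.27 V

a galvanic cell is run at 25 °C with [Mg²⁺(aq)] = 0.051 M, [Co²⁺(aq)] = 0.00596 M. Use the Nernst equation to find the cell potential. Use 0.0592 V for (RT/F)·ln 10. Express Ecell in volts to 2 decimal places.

+2.06 V

Since E°(Co²⁺/Co) > E°(Mg²⁺/Mg), Co²⁺/Co serves as the cathode.
The standard potential is −0.27 − (−2.36) = +2.09 V and the balanced reaction transfers n = 2 electrons.
The balanced reaction is Co²⁺(aq) + Mg(s) → Co(s) + Mg²⁺(aq), so Q = [Mg²⁺(aq)] / [Co²⁺(aq)] = 8.56 and log Q = 0.932.
E = E° − (0.0592/n)·log Q = +2.09 − (0.0592/2)(0.932) = +2.06 V.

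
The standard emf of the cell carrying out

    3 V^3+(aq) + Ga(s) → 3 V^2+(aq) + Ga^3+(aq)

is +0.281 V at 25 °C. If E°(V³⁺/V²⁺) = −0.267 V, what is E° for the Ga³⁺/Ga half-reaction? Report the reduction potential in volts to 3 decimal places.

In the reaction as written the V³⁺/V²⁺ couple is reduced (cathode) and Ga³⁺/Ga is oxidized (anode), so E°cell = E°(V³⁺/V²⁺) − E°(Ga³⁺/Ga).
E°(Ga³⁺/Ga) = E°(cathode) − E°cell = −0.267 − (+0.281) = −0.548 V.

−0.548 V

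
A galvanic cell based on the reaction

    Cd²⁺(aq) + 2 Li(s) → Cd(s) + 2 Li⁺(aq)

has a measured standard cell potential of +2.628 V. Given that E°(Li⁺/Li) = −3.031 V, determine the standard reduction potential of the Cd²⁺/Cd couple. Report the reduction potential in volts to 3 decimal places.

−0.403 V

In the reaction as written the Cd²⁺/Cd couple is reduced (cathode) and Li⁺/Li is oxidized (anode), so E°cell = E°(Cd²⁺/Cd) − E°(Li⁺/Li).
E°(Cd²⁺/Cd) = E°cell + E°(anode) = +2.628 + (−3.031) = −0.403 V.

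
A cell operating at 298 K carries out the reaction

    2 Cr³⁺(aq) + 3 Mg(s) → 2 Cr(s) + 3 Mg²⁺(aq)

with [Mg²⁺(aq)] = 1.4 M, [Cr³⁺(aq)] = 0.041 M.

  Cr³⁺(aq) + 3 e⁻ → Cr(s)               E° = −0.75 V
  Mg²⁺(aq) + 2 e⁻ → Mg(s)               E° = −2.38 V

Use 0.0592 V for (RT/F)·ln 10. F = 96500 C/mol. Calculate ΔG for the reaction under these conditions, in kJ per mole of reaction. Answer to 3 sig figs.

−925 kJ/mol

E°cell = −0.75 − (−2.38) = +1.63 V; the balanced reaction transfers n = 6 electrons.
Q = [Mg²⁺(aq)]^3 / [Cr³⁺(aq)]^2 = 1.63×10^3, so log Q = 3.213 and E = +1.63 − (0.0592/6)(3.213) = +1.5983 V.
ΔG = −nFE = −(6)(96500)(+1.5983) J/mol = −925 kJ/mol.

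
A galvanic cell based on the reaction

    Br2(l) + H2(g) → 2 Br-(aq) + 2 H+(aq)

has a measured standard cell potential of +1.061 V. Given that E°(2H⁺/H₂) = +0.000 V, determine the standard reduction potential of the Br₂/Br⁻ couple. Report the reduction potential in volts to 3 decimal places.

+1.061 V

In the reaction as written the Br₂/Br⁻ couple is reduced (cathode) and 2H⁺/H₂ is oxidized (anode), so E°cell = E°(Br₂/Br⁻) − E°(2H⁺/H₂).
E°(Br₂/Br⁻) = E°cell + E°(anode) = +1.061 + (+0.000) = +1.061 V.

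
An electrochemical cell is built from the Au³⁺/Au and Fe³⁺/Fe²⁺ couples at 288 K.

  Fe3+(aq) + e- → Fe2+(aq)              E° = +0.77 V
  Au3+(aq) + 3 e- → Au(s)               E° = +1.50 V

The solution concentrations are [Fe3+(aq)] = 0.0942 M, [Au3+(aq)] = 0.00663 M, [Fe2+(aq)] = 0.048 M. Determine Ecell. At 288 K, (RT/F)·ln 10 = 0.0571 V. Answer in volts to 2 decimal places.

+0.67 V

The Au³⁺/Au couple has the more positive E°, so it is the cathode; Fe³⁺/Fe²⁺ is the anode.
E°cell = E°cat − E°an = +1.50 − (+0.77) = +0.73 V; n = 3.
Balancing gives Au3+(aq) + 3 Fe2+(aq) → Au(s) + 3 Fe3+(aq); hence Q = [Fe3+(aq)]^3 / ([Au3+(aq)]·[Fe2+(aq)]^3) = 1.14×10^3 (log Q = 3.057).
Applying E = E° − (RT ln10/nF)·log Q gives +0.73 − (0.0571/3)(3.057) = +0.67 V.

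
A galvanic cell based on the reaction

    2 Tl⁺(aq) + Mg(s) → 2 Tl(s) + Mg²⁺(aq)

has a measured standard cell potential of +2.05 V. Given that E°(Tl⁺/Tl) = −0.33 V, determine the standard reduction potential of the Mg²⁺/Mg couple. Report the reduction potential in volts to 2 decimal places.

−2.38 V

In the reaction as written the Tl⁺/Tl couple is reduced (cathode) and Mg²⁺/Mg is oxidized (anode), so E°cell = E°(Tl⁺/Tl) − E°(Mg²⁺/Mg).
E°(Mg²⁺/Mg) = E°(cathode) − E°cell = −0.33 − (+2.05) = −2.38 V.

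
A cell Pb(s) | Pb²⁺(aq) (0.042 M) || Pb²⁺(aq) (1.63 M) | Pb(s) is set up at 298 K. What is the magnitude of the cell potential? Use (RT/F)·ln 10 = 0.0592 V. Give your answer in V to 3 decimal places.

0.047 V

For a concentration cell E°cell = 0, since both electrodes use the same couple.
The compartment with the higher Pb²⁺(aq) concentration (1.63 M) acts as the cathode; ions are reduced there and produced at the dilute (0.042 M) anode.
With n = 2, Ecell = −(0.0592/2)·log([dilute]/[conc]) = −(0.0592/2)·log(0.042/1.63) = +0.047 V.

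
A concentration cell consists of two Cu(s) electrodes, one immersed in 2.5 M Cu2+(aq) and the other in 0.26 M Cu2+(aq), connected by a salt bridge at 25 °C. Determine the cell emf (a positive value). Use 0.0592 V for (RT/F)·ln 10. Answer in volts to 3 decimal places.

For a concentration cell E°cell = 0, since both electrodes use the same couple.
The compartment with the higher Cu2+(aq) concentration (2.5 M) acts as the cathode; ions are reduced there and produced at the dilute (0.26 M) anode.
With n = 2, Ecell = −(0.0592/2)·log([dilute]/[conc]) = −(0.0592/2)·log(0.26/2.5) = +0.029 V.

0.029 V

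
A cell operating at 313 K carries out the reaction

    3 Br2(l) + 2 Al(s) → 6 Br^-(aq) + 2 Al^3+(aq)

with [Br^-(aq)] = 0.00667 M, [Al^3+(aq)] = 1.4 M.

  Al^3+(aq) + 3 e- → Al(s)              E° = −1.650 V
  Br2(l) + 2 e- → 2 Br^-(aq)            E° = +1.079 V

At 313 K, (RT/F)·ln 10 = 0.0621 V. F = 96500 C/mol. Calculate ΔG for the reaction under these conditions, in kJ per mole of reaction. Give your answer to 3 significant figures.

E°cell = +1.079 − (−1.650) = +2.729 V; the balanced reaction transfers n = 6 electrons.
Q = [Br^-(aq)]^6·[Al^3+(aq)]^2 = 1.73×10^−13, so log Q = −12.763 and E = +2.729 − (0.0621/6)(−12.763) = +2.8611 V.
Then ΔG = −nFE = −6 × 96500 × +2.8611 J/mol = −1660 kJ/mol.

−1660 kJ/mol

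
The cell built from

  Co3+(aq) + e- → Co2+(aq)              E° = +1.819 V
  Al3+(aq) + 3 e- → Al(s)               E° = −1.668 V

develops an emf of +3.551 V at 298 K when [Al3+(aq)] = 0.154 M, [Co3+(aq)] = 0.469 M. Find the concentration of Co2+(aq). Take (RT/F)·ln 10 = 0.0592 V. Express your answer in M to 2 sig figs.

0.073 M

Co³⁺/Co²⁺ is the cathode (higher E°); E°cell = +1.819 − (−1.668) = +3.487 V with n = 3.
Rearranging E = E° − (0.0592/n)·log Q gives log Q = 3(+3.487 − (+3.551))/0.0592 = −3.243.
For 3 Co3+(aq) + Al(s) → 3 Co2+(aq) + Al3+(aq), the reaction quotient is Q = ([Co2+(aq)]^3·[Al3+(aq)]) / [Co3+(aq)]^3.
Isolating [Co2+(aq)] in Q = 10^{−3.243} yields log [Co2+(aq)] = −1.139, i.e. 0.073 M.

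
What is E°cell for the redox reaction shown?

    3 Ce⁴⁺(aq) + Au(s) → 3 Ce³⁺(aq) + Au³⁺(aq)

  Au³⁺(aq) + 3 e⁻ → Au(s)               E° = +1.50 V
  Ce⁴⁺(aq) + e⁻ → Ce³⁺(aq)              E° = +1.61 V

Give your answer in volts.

In the reaction as written, Ce⁴⁺(aq) is reduced (cathode) and Au³⁺(aq) is produced by oxidation at the anode.
E°cell = E°(cathode) − E°(anode) = +1.61 − (+1.50) = +0.11 V.

+0.11 V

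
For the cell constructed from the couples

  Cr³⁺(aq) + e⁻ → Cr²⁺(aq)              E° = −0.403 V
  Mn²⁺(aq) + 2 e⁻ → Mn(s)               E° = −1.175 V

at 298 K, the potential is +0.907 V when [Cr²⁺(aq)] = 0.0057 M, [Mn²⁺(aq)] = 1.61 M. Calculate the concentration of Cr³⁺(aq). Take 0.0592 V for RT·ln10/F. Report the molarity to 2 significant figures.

1.4 M

Cr³⁺/Cr²⁺ is the cathode (higher E°); E°cell = −0.403 − (−1.175) = +0.772 V with n = 2.
Since E = E° − (0.0592/n)·log Q, log Q = n(E° − E)/0.0592 = −4.561.
Balancing electrons gives 2 Cr³⁺(aq) + Mn(s) → 2 Cr²⁺(aq) + Mn²⁺(aq); thus Q = ([Cr²⁺(aq)]^2·[Mn²⁺(aq)]) / [Cr³⁺(aq)]^2.
Substituting the known concentrations and solving, log [Cr³⁺(aq)] = 0.140 and [Cr³⁺(aq)] = 1.4 M.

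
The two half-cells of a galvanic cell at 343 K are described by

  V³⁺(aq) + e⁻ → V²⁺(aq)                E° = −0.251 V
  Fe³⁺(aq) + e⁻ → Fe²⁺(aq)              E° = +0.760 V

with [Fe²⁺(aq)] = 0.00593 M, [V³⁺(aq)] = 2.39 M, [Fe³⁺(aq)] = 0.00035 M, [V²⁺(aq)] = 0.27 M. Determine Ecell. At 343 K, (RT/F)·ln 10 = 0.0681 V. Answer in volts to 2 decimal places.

Since E°(Fe³⁺/Fe²⁺) > E°(V³⁺/V²⁺), Fe³⁺/Fe²⁺ serves as the cathode.
E°cell = +0.760 − (−0.251) = +1.011 V, with n = 1 electron transferred.
The balanced reaction is Fe³⁺(aq) + V²⁺(aq) → Fe²⁺(aq) + V³⁺(aq), so Q = ([Fe²⁺(aq)]·[V³⁺(aq)]) / ([Fe³⁺(aq)]·[V²⁺(aq)]) = 150 and log Q = 2.176.
Applying E = E° − (RT ln10/nF)·log Q gives +1.011 − (0.0681/1)(2.176) = +0.86 V.

+0.86 V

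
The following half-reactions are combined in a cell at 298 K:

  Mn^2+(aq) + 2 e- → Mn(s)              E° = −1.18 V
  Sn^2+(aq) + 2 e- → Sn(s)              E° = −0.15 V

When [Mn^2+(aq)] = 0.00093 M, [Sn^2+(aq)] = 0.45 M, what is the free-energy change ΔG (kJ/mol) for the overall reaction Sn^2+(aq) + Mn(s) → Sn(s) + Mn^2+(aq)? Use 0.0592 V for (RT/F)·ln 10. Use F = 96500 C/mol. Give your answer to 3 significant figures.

With Sn²⁺/Sn reduced at the cathode, E°cell = −0.15 − (−1.18) = +1.03 V and n = 2.
Q = [Mn^2+(aq)] / [Sn^2+(aq)] = 0.00207, so log Q = −2.685 and E = +1.03 − (0.0592/2)(−2.685) = +1.1095 V.
ΔG = −nFE = −(2)(96500)(+1.1095) J/mol = −214 kJ/mol.

−214 kJ/mol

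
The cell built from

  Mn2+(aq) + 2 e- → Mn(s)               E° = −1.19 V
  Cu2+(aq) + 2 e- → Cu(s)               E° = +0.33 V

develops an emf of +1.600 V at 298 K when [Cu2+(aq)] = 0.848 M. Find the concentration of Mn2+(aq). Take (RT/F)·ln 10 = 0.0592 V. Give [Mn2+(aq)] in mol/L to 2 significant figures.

Cu²⁺/Cu is the cathode (higher E°); E°cell = +0.33 − (−1.19) = +1.52 V with n = 2.
From the Nernst equation, log Q = n(E° − E)/0.0592 = 2·(+1.52 − (+1.600))/0.0592 = −2.703.
Balancing electrons gives Cu2+(aq) + Mn(s) → Cu(s) + Mn2+(aq); thus Q = [Mn2+(aq)] / [Cu2+(aq)].
Substituting the known concentrations and solving, log [Mn2+(aq)] = −2.775 and [Mn2+(aq)] = 0.0017 M.

0.0017 M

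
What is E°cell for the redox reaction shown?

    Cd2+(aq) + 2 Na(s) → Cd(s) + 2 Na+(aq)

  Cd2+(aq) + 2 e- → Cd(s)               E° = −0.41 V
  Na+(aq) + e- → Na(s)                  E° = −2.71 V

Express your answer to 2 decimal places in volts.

Cd2+(aq) gains electrons, so the Cd²⁺/Cd couple is the cathode; the Na⁺/Na couple is the anode.
E°cell = E°(cathode) − E°(anode) = −0.41 − (−2.71) = +2.30 V.
The positive value indicates the reaction is spontaneous as written.

+2.30 V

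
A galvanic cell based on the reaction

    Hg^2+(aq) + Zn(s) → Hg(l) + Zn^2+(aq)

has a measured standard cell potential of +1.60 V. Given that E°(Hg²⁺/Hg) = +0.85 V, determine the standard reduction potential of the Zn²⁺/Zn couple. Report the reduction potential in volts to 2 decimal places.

−0.75 V

In the reaction as written the Hg²⁺/Hg couple is reduced (cathode) and Zn²⁺/Zn is oxidized (anode), so E°cell = E°(Hg²⁺/Hg) − E°(Zn²⁺/Zn).
E°(Zn²⁺/Zn) = E°(cathode) − E°cell = +0.85 − (+1.60) = −0.75 V.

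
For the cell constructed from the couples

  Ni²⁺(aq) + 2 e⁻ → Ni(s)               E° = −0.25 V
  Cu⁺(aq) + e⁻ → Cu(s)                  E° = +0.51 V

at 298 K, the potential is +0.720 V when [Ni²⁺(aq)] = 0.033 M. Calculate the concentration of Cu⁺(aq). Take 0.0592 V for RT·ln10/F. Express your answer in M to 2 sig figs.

The Cu⁺/Cu couple has the larger reduction potential, so it is the cathode: E°cell = +0.51 − (−0.25) = +0.76 V and n = 2.
Since E = E° − (0.0592/n)·log Q, log Q = n(E° − E)/0.0592 = 1.351.
For 2 Cu⁺(aq) + Ni(s) → 2 Cu(s) + Ni²⁺(aq), the reaction quotient is Q = [Ni²⁺(aq)] / [Cu⁺(aq)]^2.
Solving for the unknown gives log [Cu⁺(aq)] = −1.416, so [Cu⁺(aq)] ≈ 0.038 M.

0.038 M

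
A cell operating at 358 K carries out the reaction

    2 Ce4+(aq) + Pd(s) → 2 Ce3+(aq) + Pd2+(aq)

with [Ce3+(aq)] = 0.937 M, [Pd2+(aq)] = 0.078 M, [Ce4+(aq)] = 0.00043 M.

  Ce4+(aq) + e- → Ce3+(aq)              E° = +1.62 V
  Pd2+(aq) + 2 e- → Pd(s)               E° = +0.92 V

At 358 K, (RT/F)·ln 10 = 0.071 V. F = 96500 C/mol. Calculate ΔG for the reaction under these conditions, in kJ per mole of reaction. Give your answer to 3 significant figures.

−96.9 kJ/mol

With Ce⁴⁺/Ce³⁺ reduced at the cathode, E°cell = +1.62 − (+0.92) = +0.70 V and n = 2.
The reaction quotient is ([Ce3+(aq)]^2·[Pd2+(aq)]) / [Ce4+(aq)]^2 = 3.7×10^5; by Nernst, E = +0.70 − (0.071/2)(5.569) = +0.5023 V.
Finally ΔG = −nFE = −(2)(96500 C/mol)(+0.5023 V) = −96.9 kJ/mol.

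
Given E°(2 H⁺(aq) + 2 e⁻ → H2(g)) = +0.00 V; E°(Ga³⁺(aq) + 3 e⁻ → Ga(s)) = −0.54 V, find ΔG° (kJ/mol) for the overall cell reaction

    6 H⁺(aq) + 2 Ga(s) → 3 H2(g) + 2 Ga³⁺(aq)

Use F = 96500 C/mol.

−313 kJ/mol

In the reaction as written H⁺(aq) is reduced, so the 2H⁺/H₂ couple is the cathode and Ga³⁺/Ga is the anode.
E°cell = +0.00 − (−0.54) = +0.54 V; balancing electrons gives n = 6.
ΔG° = −nFE°cell = −(6)(96500)(+0.54) J/mol = −313 kJ/mol.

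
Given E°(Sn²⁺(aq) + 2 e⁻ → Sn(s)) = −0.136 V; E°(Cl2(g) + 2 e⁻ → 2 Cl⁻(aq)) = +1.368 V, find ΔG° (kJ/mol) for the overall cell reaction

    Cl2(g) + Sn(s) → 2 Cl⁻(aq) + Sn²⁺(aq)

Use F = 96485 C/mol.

In the reaction as written Cl2(g) is reduced, so the Cl₂/Cl⁻ couple is the cathode and Sn²⁺/Sn is the anode.
E°cell = +1.368 − (−0.136) = +1.504 V; balancing electrons gives n = 2.
ΔG° = −nFE°cell = −(2)(96485)(+1.504) J/mol = −290 kJ/mol.

−290 kJ/mol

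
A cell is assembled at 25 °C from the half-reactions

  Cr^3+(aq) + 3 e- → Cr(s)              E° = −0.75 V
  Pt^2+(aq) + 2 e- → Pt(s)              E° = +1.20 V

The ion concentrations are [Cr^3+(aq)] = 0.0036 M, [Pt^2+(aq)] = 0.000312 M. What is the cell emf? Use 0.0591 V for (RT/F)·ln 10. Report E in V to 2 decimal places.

Pt²⁺/Pt is reduced (cathode, E° = +1.20 V) and Cr³⁺/Cr is oxidized (anode).
The standard potential is +1.20 − (−0.75) = +1.95 V and the balanced reaction transfers n = 6 electrons.
Balancing gives 3 Pt^2+(aq) + 2 Cr(s) → 3 Pt(s) + 2 Cr^3+(aq); hence Q = [Cr^3+(aq)]^2 / [Pt^2+(aq)]^3 = 4.27×10^5 (log Q = 5.630).
Applying E = E° − (RT ln10/nF)·log Q gives +1.95 − (0.0591/6)(5.630) = +1.89 V.

+1.89 V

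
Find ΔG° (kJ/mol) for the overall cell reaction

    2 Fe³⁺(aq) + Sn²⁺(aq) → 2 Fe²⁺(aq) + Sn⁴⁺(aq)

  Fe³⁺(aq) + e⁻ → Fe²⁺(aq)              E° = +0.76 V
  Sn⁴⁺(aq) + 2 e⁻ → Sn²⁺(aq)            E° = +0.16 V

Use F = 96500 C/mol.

In the reaction as written Fe³⁺(aq) is reduced, so the Fe³⁺/Fe²⁺ couple is the cathode and Sn⁴⁺/Sn²⁺ is the anode.
E°cell = +0.76 − (+0.16) = +0.60 V; balancing electrons gives n = 2.
ΔG° = −nFE°cell = −(2)(96500)(+0.60) J/mol = −116 kJ/mol.

−116 kJ/mol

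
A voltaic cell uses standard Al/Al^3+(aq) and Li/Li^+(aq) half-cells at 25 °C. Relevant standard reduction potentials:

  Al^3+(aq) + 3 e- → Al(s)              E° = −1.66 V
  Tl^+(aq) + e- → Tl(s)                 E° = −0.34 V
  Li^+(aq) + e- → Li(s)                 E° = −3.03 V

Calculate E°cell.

Of the two couples in this cell, the one with the more positive reduction potential is reduced at the cathode: here that is Al³⁺/Al (−1.66 V); Li⁺/Li (−3.03 V) is the anode.
E°cell = E°(cathode) − E°(anode) = −1.66 − (−3.03) = +1.37 V.

+1.37 V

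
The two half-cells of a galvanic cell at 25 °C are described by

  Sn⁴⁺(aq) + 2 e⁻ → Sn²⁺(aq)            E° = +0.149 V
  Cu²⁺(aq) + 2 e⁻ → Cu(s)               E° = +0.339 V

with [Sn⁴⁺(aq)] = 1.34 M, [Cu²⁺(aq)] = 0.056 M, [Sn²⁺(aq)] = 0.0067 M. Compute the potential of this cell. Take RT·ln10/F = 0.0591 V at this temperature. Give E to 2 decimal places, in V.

+0.09 V

The Cu²⁺/Cu couple has the more positive E°, so it is the cathode; Sn⁴⁺/Sn²⁺ is the anode.
The standard potential is +0.339 − (+0.149) = +0.190 V and the balanced reaction transfers n = 2 electrons.
The balanced reaction is Cu²⁺(aq) + Sn²⁺(aq) → Cu(s) + Sn⁴⁺(aq), so Q = [Sn⁴⁺(aq)] / ([Cu²⁺(aq)]·[Sn²⁺(aq)]) = 3.57×10^3 and log Q = 3.553.
E = E° − (0.0591/n)·log Q = +0.190 − (0.0591/2)(3.553) = +0.09 V.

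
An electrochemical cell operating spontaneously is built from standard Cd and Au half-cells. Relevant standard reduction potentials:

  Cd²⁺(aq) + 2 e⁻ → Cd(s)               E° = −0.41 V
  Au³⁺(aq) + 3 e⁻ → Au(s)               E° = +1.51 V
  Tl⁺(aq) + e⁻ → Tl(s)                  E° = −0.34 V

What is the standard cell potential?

Of the two couples in this cell, the one with the more positive reduction potential is reduced at the cathode: here that is Au³⁺/Au (+1.51 V); Cd²⁺/Cd (−0.41 V) is the anode.
E°cell = E°(cathode) − E°(anode) = +1.51 − (−0.41) = +1.92 V.

+1.92 V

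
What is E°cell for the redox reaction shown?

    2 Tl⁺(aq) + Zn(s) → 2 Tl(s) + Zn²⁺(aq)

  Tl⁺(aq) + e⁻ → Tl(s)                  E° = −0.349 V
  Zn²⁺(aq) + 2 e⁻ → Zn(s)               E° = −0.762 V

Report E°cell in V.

In the reaction as written, Tl⁺(aq) is reduced (cathode) and Zn²⁺(aq) is produced by oxidation at the anode.
E°cell = E°(cathode) − E°(anode) = −0.349 − (−0.762) = +0.413 V.
The positive value indicates the reaction is spontaneous as written.

+0.413 V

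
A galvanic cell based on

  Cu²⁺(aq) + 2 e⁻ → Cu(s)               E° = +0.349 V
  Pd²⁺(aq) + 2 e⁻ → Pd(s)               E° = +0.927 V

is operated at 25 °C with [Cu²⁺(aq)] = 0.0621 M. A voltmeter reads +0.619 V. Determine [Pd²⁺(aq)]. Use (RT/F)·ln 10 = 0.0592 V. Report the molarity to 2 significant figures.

1.5 M

Pd²⁺/Pd is the cathode (higher E°); E°cell = +0.927 − (+0.349) = +0.578 V with n = 2.
From the Nernst equation, log Q = n(E° − E)/0.0592 = 2·(+0.578 − (+0.619))/0.0592 = −1.385.
Balancing electrons gives Pd²⁺(aq) + Cu(s) → Pd(s) + Cu²⁺(aq); thus Q = [Cu²⁺(aq)] / [Pd²⁺(aq)].
Substituting the known concentrations and solving, log [Pd²⁺(aq)] = 0.178 and [Pd²⁺(aq)] = 1.5 M.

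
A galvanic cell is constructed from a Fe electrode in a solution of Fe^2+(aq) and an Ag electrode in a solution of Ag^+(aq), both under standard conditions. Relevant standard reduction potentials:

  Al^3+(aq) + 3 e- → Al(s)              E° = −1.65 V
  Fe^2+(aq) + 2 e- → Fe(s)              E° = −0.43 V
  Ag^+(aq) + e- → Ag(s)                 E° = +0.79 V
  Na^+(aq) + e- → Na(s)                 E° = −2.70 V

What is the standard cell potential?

+1.22 V

The Ag⁺/Ag couple has the higher E°, so Ag ion is reduced (cathode) and Fe is oxidized (anode).
E°cell = E°(cathode) − E°(anode) = +0.79 − (−0.43) = +1.22 V.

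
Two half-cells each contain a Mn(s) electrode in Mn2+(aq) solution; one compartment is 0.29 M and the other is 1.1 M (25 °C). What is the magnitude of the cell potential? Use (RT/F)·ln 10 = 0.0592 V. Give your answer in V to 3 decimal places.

For a concentration cell E°cell = 0, since both electrodes use the same couple.
The compartment with the higher Mn2+(aq) concentration (1.1 M) acts as the cathode; ions are reduced there and produced at the dilute (0.29 M) anode.
With n = 2, Ecell = −(0.0592/2)·log([dilute]/[conc]) = −(0.0592/2)·log(0.29/1.1) = +0.017 V.

0.017 V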